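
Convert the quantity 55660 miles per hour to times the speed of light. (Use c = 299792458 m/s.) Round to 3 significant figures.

8.30e-5 c

1 mph = 1.49116e-9 c.
55660 × 1.49116e-9 ≈ 8.30e-5 c.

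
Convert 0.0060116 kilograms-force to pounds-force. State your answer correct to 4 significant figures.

0.01325 lbf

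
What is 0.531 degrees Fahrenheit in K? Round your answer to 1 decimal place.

255.7 K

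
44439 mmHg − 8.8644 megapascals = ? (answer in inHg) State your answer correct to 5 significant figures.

44439 mmHg = 1749.57 inHg and 8.8644 MPa = 2617.66 inHg.
1749.57 − 2617.66 ≈ -868.09 inHg.

-868.09 inHg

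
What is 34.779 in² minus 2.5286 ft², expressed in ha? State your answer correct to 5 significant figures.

-2.1248 × 10^-5 ha

34.779 in² = 2.24380 × 10^-6 ha and 2.5286 ft² = 2.34915 × 10^-5 ha.
2.24380 × 10^-6 − 2.34915 × 10^-5 ≈ -2.1248 × 10^-5 ha.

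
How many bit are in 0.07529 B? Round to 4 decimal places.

1 byte = 8.00000 bits.
Thus 0.07529 × 8.00000 ≈ 0.6023 bit.

0.6023 bits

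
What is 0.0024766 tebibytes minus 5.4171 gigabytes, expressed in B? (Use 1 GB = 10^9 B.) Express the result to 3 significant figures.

-2.69 × 10^9 bytes

0.0024766 TiB = 2.72305 × 10^9 B and 5.4171 GB = 5.41710 × 10^9 B.
2.72305 × 10^9 − 5.41710 × 10^9 ≈ -2.69 × 10^9 B.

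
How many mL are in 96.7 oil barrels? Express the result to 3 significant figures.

1 oil barrel = 158987 milliliters.
So 96.7 × 158987 ≈ 1.54e+7 mL.

1.54e+7 mL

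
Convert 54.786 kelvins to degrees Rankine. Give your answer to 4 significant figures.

98.61 degrees Rankine

°R = K × 9/5.
Applying the formula gives 98.61 °R.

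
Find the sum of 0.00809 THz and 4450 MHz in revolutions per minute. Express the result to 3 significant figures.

0.00809 THz = 4.85400 × 10^11 rpm and 4450 MHz = 2.67000 × 10^11 rpm.
4.85400 × 10^11 + 2.67000 × 10^11 ≈ 7.52 × 10^11 rpm.

7.52 × 10^11 rpm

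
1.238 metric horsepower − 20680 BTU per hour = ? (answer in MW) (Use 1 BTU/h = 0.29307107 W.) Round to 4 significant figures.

-0.005150 MW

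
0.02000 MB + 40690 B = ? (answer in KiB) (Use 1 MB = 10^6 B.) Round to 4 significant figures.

0.02000 MB = 19.53125 KiB and 40690 B = 39.73633 KiB.
19.53125 + 39.73633 ≈ 59.27 KiB.

59.27 KiB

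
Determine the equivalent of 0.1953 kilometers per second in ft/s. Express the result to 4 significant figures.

1 km/s = 3280.84 feet per second.
0.1953 × 3280.84 ≈ 640.7 ft/s.

640.7 ft/s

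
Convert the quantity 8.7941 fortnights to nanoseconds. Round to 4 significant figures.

1 fortnight = 1.20960e+15 ns.
Then 8.7941 × 1.20960e+15 ≈ 1.064e+16 ns.

1.064e+16 ns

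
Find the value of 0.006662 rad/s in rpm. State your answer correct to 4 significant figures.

0.06362 rpm

1 rad/s = 9.54930 revolutions per minute.
So 0.006662 × 9.54930 ≈ 0.06362 rpm.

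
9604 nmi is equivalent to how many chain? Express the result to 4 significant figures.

1 nmi = 92.0624 chain.
So 9604 × 92.0624 ≈ 884200 chain.

884200 chain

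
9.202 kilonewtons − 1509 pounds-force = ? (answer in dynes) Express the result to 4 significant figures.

2.490e+8 dyn

9.202 kN = 9.20200e+8 dyn and 1509 lbf = 6.71237e+8 dyn.
9.20200e+8 − 6.71237e+8 ≈ 2.490e+8 dyn.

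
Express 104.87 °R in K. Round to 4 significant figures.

58.26 K

°R = K × 9/5.
Applying the formula gives 58.26 K.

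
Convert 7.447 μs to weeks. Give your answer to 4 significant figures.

1.231e-11 weeks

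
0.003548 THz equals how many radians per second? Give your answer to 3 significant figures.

1 THz = 6.28319e+12 rad/s.
So 0.003548 × 6.28319e+12 ≈ 2.23e+10 rad/s.

2.23e+10 rad/s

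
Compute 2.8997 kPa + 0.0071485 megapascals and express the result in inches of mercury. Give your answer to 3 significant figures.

2.8997 kPa = 0.856281 inHg and 0.0071485 MPa = 2.11095 inHg.
0.856281 + 2.11095 ≈ 2.97 inHg.

2.97 inHg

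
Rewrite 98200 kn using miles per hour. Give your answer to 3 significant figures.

1 kn = 1.15078 miles per hour.
98200 × 1.15078 ≈ 113000 mph.

113000 mph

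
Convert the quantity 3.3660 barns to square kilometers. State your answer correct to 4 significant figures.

3.366e-34 km²

1 barn = 1.00000e-34 square kilometers.
Thus 3.3660 × 1.00000e-34 ≈ 3.366e-34 km².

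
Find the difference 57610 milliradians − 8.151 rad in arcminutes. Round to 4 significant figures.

57610 mrad = 198049 arcmin and 8.151 rad = 28021.1 arcmin.
198049 − 28021.1 ≈ 170000 arcmin.

170000 arcminutes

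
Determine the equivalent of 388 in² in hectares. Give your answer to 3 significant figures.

1 in² = 6.45160 × 10^-8 hectares.
So 388 × 6.45160 × 10^-8 ≈ 2.50 × 10^-5 ha.

2.50 × 10^-5 hectares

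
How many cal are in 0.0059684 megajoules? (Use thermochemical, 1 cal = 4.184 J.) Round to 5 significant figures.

1426.5 cal

1 MJ = 239006 cal.
Thus 0.0059684 × 239006 ≈ 1426.5 cal.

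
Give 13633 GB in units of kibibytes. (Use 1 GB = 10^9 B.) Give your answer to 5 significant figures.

1.3313e+10 kibibytes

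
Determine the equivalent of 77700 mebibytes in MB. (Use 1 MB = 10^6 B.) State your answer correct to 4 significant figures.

1 MiB = 1.04858 MB.
So 77700 × 1.04858 ≈ 81470 MB.

81470 MB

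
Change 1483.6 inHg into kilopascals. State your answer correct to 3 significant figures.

1 inHg = 3.38639 kPa.
Then 1483.6 × 3.38639 ≈ 5020 kPa.

5020 kPa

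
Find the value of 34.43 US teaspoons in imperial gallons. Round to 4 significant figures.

0.03733 imp gal

1 US tsp = 0.00108421 imp gal.
34.43 × 0.00108421 ≈ 0.03733 imp gal.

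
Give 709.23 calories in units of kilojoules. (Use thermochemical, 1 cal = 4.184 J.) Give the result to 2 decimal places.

1 calorie = 0.00418400 kilojoules.
709.23 × 0.00418400 ≈ 2.97 kJ.

2.97 kJ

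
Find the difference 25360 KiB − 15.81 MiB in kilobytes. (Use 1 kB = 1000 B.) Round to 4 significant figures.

25360 KiB = 25968.6 kB and 15.81 MiB = 16578.0 kB.
25968.6 − 16578.0 ≈ 9391 kB.

9391 kB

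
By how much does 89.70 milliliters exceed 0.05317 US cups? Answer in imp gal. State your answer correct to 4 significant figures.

0.01696 imperial gallons

89.70 mL = 0.0197312 imp gal and 0.05317 US cup = 0.00276708 imp gal.
0.0197312 − 0.00276708 ≈ 0.01696 imp gal.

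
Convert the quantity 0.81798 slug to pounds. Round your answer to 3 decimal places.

26.318 lb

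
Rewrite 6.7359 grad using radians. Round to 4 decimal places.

1 grad = 0.0157080 rad.
Then 6.7359 × 0.0157080 ≈ 0.1058 rad.

0.1058 rad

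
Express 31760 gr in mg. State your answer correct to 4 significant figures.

2.058 × 10^6 milligrams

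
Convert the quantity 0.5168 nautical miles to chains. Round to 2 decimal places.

1 nautical mile = 92.0624 chain.
Thus 0.5168 × 92.0624 ≈ 47.58 chain.

47.58 chain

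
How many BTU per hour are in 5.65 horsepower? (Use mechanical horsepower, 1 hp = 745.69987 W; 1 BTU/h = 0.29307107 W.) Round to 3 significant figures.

1 horsepower = 2544.43 BTU per hour.
Then 5.65 × 2544.43 ≈ 14400 BTU/h.

14400 BTU per hour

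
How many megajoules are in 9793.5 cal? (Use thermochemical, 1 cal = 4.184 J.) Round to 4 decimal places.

0.0410 MJ

1 cal = 4.18400e-6 megajoules.
So 9793.5 × 4.18400e-6 ≈ 0.0410 MJ.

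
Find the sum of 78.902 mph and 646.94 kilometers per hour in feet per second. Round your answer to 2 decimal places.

705.31 ft/s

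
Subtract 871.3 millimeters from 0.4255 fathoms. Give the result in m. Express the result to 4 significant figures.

0.4255 fathom = 0.778154 m and 871.3 mm = 0.871300 m.
0.778154 − 0.871300 ≈ -0.09315 m.

-0.09315 meters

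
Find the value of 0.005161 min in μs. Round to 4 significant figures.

1 minute = 6.00000e+7 microseconds.
Thus 0.005161 × 6.00000e+7 ≈ 309700 μs.

309700 microseconds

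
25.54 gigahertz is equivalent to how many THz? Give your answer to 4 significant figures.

0.02554 THz

1 gigahertz = 0.00100000 terahertz.
Then 25.54 × 0.00100000 ≈ 0.02554 THz.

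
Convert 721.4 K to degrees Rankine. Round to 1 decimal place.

°R = K × 9/5.
Applying the formula gives 1298.5 °R.

1298.5 °R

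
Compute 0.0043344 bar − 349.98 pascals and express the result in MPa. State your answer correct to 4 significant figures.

8.346 × 10^-5 megapascals

0.0043344 bar = 0.000433440 MPa and 349.98 Pa = 0.000349980 MPa.
0.000433440 − 0.000349980 ≈ 8.346 × 10^-5 MPa.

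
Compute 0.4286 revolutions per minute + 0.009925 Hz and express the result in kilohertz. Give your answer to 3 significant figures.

1.71e-5 kilohertz

0.4286 rpm = 7.14333e-6 kHz and 0.009925 Hz = 9.92500e-6 kHz.
7.14333e-6 + 9.92500e-6 ≈ 1.71e-5 kHz.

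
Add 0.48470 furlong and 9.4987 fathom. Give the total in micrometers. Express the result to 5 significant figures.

1.1488 × 10^8 μm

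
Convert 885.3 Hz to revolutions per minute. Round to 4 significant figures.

53120 rpm

1 Hz = 60.0000 revolutions per minute.
Then 885.3 × 60.0000 ≈ 53120 rpm.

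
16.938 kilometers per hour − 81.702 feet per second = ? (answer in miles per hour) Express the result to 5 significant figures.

16.938 km/h = 10.5248 mph and 81.702 ft/s = 55.7059 mph.
10.5248 − 55.7059 ≈ -45.181 mph.

-45.181 mph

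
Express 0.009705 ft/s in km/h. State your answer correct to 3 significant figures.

0.0106 km/h

1 foot per second = 1.09728 km/h.
0.009705 × 1.09728 ≈ 0.0106 km/h.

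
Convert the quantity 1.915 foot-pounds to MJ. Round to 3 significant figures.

1 foot-pound = 1.35582e-6 MJ.
Thus 1.915 × 1.35582e-6 ≈ 2.60e-6 MJ.

2.60e-6 megajoules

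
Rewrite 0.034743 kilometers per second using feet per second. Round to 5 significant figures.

113.99 feet per second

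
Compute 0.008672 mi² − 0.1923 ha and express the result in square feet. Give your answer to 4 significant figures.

0.008672 mi² = 241761 ft² and 0.1923 ha = 20699.0 ft².
241761 − 20699.0 ≈ 221100 ft².

221100 ft²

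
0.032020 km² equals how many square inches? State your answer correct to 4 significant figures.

4.963 × 10^7 in²

1 square kilometer = 1.55000 × 10^9 in².
Thus 0.032020 × 1.55000 × 10^9 ≈ 4.963 × 10^7 in².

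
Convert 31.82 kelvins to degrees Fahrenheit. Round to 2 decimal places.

-402.39 degrees Fahrenheit

K = (°F + 459.67) × 5/9.
Applying the formula gives -402.39 °F.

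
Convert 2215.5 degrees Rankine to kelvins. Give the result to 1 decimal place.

1230.8 K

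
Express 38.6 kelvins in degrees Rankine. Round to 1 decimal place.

69.5 °R

°R = K × 9/5.
Applying the formula gives 69.5 °R.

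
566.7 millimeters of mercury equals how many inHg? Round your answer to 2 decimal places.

1 mmHg = 0.0393701 inHg.
Thus 566.7 × 0.0393701 ≈ 22.31 inHg.

22.31 inHg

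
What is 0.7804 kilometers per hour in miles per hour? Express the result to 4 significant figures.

0.4849 miles per hour

1 kilometer per hour = 0.621371 miles per hour.
Then 0.7804 × 0.621371 ≈ 0.4849 mph.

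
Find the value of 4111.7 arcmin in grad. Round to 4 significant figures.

76.14 gradians

1 arcminute = 0.0185185 gradians.
4111.7 × 0.0185185 ≈ 76.14 grad.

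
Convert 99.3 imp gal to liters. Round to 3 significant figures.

451 L

1 imp gal = 4.54609 liters.
99.3 × 4.54609 ≈ 451 L.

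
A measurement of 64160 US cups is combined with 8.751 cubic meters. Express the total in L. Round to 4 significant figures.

64160 US cup = 15179.5 L and 8.751 m³ = 8751.00 L.
15179.5 + 8751.00 ≈ 23930 L.

23930 liters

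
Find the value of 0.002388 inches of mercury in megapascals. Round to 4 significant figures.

8.087 × 10^-6 MPa

1 inch of mercury = 0.00338639 MPa.
So 0.002388 × 0.00338639 ≈ 8.087 × 10^-6 MPa.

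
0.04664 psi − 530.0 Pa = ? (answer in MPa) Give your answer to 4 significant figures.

0.04664 psi = 0.000321571 MPa and 530.0 Pa = 0.000530000 MPa.
0.000321571 − 0.000530000 ≈ -0.0002084 MPa.

-0.0002084 MPa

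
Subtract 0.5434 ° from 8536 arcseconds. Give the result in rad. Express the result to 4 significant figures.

8536 arcsec = 0.0413837 rad and 0.5434 ° = 0.00948412 rad.
0.0413837 − 0.00948412 ≈ 0.03190 rad.

0.03190 rad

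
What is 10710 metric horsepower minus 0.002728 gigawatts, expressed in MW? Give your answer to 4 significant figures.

10710 PS = 7.87719 MW and 0.002728 GW = 2.72800 MW.
7.87719 − 2.72800 ≈ 5.149 MW.

5.149 megawatts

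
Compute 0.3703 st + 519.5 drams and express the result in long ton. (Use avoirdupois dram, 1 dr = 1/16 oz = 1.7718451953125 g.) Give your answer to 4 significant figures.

0.003220 long ton

0.3703 st = 0.002314375 long ton and 519.5 dr = 0.0009059361 long ton.
0.002314375 + 0.0009059361 ≈ 0.003220 long ton.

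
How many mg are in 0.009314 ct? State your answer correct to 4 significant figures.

1.863 mg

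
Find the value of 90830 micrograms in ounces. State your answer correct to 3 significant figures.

0.00320 oz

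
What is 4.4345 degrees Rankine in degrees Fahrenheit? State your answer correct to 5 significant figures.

-455.24 degrees Fahrenheit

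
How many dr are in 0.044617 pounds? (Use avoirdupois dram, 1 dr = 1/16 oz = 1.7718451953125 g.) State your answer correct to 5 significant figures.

1 lb = 256.000 dr.
0.044617 × 256.000 ≈ 11.422 dr.

11.422 dr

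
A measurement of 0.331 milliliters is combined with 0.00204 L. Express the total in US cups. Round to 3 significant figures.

0.0100 US cup

0.331 mL = 0.00139906 US cup and 0.00204 L = 0.00862258 US cup.
0.00139906 + 0.00862258 ≈ 0.0100 US cup.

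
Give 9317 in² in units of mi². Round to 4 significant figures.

1 square inch = 2.49098e-10 mi².
Thus 9317 × 2.49098e-10 ≈ 2.321e-6 mi².

2.321e-6 square miles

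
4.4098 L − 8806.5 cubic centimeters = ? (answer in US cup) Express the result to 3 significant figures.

-18.6 US cups

4.4098 L = 18.6391 US cup and 8806.5 cm³ = 37.2229 US cup.
18.6391 − 37.2229 ≈ -18.6 US cup.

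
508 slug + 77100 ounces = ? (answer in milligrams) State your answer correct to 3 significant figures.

508 slug = 7.41370e+9 mg and 77100 oz = 2.18575e+9 mg.
7.41370e+9 + 2.18575e+9 ≈ 9.60e+9 mg.

9.60e+9 mg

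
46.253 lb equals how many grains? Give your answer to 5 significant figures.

1 pound = 7000.00 gr.
Thus 46.253 × 7000.00 ≈ 323770 gr.

323770 gr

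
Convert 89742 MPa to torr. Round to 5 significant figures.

6.7312e+8 torr

1 megapascal = 7500.62 torr.
So 89742 × 7500.62 ≈ 6.7312e+8 torr.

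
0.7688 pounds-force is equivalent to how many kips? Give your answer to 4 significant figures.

1 lbf = 0.00100000 kip.
So 0.7688 × 0.00100000 ≈ 0.0007688 kip.

0.0007688 kips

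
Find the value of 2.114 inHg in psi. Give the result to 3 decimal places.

1.038 psi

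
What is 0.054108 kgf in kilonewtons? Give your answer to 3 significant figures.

0.000531 kilonewtons

1 kgf = 0.00980665 kN.
Then 0.054108 × 0.00980665 ≈ 0.000531 kN.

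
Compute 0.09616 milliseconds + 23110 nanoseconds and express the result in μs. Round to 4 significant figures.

0.09616 ms = 96.1600 μs and 23110 ns = 23.1100 μs.
96.1600 + 23.1100 ≈ 119.3 μs.

119.3 μs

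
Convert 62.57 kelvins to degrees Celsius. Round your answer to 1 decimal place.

-210.6 °C

K = °C + 273.15.
Applying the formula gives -210.6 °C.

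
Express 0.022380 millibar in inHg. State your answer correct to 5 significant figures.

1 millibar = 0.0295300 inches of mercury.
Then 0.022380 × 0.0295300 ≈ 0.00066088 inHg.

0.00066088 inches of mercury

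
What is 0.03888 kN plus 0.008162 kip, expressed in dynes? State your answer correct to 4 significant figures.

7.519e+6 dyn

0.03888 kN = 3.88800e+6 dyn and 0.008162 kip = 3.63064e+6 dyn.
3.88800e+6 + 3.63064e+6 ≈ 7.519e+6 dyn.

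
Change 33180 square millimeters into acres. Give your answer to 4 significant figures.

8.199 × 10^-6 acre

1 mm² = 2.47105 × 10^-10 acre.
Then 33180 × 2.47105 × 10^-10 ≈ 8.199 × 10^-6 acre.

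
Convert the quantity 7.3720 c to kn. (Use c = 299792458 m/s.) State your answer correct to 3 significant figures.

1 c = 5.82750 × 10^8 kn.
Thus 7.3720 × 5.82750 × 10^8 ≈ 4.30 × 10^9 kn.

4.30 × 10^9 knots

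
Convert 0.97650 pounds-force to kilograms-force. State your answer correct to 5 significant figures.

0.44293 kgf

1 lbf = 0.453592 kilograms-force.
0.97650 × 0.453592 ≈ 0.44293 kgf.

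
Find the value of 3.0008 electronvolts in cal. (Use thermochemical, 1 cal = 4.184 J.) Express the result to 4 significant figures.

1.149e-19 calories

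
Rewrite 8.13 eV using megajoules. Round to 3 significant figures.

1 electronvolt = 1.60218e-25 MJ.
Thus 8.13 × 1.60218e-25 ≈ 1.30e-24 MJ.

1.30e-24 megajoules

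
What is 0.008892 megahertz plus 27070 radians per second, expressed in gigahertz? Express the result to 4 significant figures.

1.320e-5 gigahertz

0.008892 MHz = 8.89200e-6 GHz and 27070 rad/s = 4.30832e-6 GHz.
8.89200e-6 + 4.30832e-6 ≈ 1.320e-5 GHz.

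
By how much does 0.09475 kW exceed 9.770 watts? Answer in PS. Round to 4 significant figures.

0.1155 metric horsepower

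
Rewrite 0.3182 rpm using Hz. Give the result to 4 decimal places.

0.0053 Hz

1 revolution per minute = 0.0166667 hertz.
0.3182 × 0.0166667 ≈ 0.0053 Hz.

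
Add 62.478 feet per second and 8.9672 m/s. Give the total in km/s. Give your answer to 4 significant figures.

62.478 ft/s = 0.0190433 km/s and 8.9672 m/s = 0.00896720 km/s.
0.0190433 + 0.00896720 ≈ 0.02801 km/s.

0.02801 km/s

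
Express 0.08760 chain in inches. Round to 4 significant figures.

1 chain = 792.000 inches.
So 0.08760 × 792.000 ≈ 69.38 in.

69.38 in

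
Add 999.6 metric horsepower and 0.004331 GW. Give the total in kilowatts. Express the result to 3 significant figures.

999.6 PS = 735.205 kW and 0.004331 GW = 4331.00 kW.
735.205 + 4331.00 ≈ 5070 kW.

5070 kW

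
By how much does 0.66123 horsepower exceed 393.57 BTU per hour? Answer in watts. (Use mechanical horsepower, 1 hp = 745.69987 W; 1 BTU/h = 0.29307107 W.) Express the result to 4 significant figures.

377.7 W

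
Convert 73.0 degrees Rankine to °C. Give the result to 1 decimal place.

-232.6 °C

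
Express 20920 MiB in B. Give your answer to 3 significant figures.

2.19 × 10^10 B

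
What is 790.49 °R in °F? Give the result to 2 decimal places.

330.82 °F

°R = °F + 459.67.
Applying the formula gives 330.82 °F.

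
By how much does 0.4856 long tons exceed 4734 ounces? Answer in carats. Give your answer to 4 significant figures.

0.4856 long ton = 2.46696 × 10^6 ct and 4734 oz = 671033 ct.
2.46696 × 10^6 − 671033 ≈ 1.796 × 10^6 ct.

1.796 × 10^6 ct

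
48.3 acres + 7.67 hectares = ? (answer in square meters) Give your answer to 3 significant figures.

272000 square meters

48.3 acre = 195463 m² and 7.67 ha = 76700.0 m².
195463 + 76700.0 ≈ 272000 m².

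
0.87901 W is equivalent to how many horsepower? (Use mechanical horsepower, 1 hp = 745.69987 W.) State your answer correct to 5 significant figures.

0.0011788 hp

1 W = 0.00134102 horsepower.
0.87901 × 0.00134102 ≈ 0.0011788 hp.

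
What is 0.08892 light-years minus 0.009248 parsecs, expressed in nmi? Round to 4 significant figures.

3.002 × 10^11 nautical miles

0.08892 ly = 4.54238 × 10^11 nmi and 0.009248 pc = 1.54084 × 10^11 nmi.
4.54238 × 10^11 − 1.54084 × 10^11 ≈ 3.002 × 10^11 nmi.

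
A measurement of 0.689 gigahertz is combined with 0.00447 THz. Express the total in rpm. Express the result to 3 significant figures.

3.10 × 10^11 rpm

0.689 GHz = 4.13400 × 10^10 rpm and 0.00447 THz = 2.68200 × 10^11 rpm.
4.13400 × 10^10 + 2.68200 × 10^11 ≈ 3.10 × 10^11 rpm.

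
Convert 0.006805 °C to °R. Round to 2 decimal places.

491.68 °R

°R = (°C + 273.15) × 9/5.
Applying the formula gives 491.68 °R.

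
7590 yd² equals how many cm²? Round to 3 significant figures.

6.35e+7 cm²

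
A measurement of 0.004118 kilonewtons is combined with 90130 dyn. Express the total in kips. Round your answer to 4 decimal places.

0.0011 kip

0.004118 kN = 0.000925763 kip and 90130 dyn = 0.000202620 kip.
0.000925763 + 0.000202620 ≈ 0.0011 kip.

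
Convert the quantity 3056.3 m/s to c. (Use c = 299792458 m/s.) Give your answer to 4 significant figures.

1 meter per second = 3.33564 × 10^-9 times the speed of light.
Then 3056.3 × 3.33564 × 10^-9 ≈ 1.019 × 10^-5 c.

1.019 × 10^-5 c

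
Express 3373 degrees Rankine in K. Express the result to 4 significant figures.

1874 kelvins

°R = K × 9/5.
Applying the formula gives 1874 K.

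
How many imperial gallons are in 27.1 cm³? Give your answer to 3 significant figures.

1 cubic centimeter = 0.000219969 imperial gallons.
So 27.1 × 0.000219969 ≈ 0.00596 imp gal.

0.00596 imperial gallons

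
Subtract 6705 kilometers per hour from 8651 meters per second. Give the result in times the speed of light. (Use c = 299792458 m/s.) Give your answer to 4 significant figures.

2.264 × 10^-5 c

8651 m/s = 2.88566 × 10^-5 c and 6705 km/h = 6.21263 × 10^-6 c.
2.88566 × 10^-5 − 6.21263 × 10^-6 ≈ 2.264 × 10^-5 c.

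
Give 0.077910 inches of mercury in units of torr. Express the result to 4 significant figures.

1.979 torr

1 inHg = 25.4000 torr.
Thus 0.077910 × 25.4000 ≈ 1.979 torr.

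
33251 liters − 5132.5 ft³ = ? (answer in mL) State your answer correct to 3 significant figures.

33251 L = 3.32510e+7 mL and 5132.5 ft³ = 1.45336e+8 mL.
3.32510e+7 − 1.45336e+8 ≈ -1.12e+8 mL.

-1.12e+8 milliliters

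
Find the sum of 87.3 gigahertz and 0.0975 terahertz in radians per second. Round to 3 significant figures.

1.16 × 10^12 radians per second

87.3 GHz = 5.48522 × 10^11 rad/s and 0.0975 THz = 6.12611 × 10^11 rad/s.
5.48522 × 10^11 + 6.12611 × 10^11 ≈ 1.16 × 10^12 rad/s.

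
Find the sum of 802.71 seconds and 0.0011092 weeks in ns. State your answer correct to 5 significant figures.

1.4736e+12 nanoseconds

802.71 s = 8.02710e+11 ns and 0.0011092 wk = 6.70844e+11 ns.
8.02710e+11 + 6.70844e+11 ≈ 1.4736e+12 ns.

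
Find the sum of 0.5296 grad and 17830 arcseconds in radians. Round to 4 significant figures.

0.5296 grad = 0.00831894 rad and 17830 arcsec = 0.0864423 rad.
0.00831894 + 0.0864423 ≈ 0.09476 rad.

0.09476 rad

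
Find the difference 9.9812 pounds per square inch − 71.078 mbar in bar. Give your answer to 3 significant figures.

0.617 bar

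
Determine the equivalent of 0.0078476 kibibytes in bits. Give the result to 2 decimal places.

64.29 bit

1 kibibyte = 8192.00 bits.
So 0.0078476 × 8192.00 ≈ 64.29 bit.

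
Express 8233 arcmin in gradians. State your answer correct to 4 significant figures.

1 arcminute = 0.0185185 grad.
8233 × 0.0185185 ≈ 152.5 grad.

152.5 gradians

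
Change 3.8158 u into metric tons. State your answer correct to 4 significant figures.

1 atomic mass unit = 1.66054 × 10^-30 t.
Thus 3.8158 × 1.66054 × 10^-30 ≈ 6.336 × 10^-30 t.

6.336 × 10^-30 t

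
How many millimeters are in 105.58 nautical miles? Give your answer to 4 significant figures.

1.955 × 10^8 mm

1 nmi = 1.85200 × 10^6 millimeters.
Thus 105.58 × 1.85200 × 10^6 ≈ 1.955 × 10^8 mm.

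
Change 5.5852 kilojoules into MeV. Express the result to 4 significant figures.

1 kilojoule = 6.24151e+15 megaelectronvolts.
So 5.5852 × 6.24151e+15 ≈ 3.486e+16 MeV.

3.486e+16 MeV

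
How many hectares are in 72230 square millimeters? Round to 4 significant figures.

1 mm² = 1.00000 × 10^-10 hectares.
Then 72230 × 1.00000 × 10^-10 ≈ 7.223 × 10^-6 ha.

7.223 × 10^-6 ha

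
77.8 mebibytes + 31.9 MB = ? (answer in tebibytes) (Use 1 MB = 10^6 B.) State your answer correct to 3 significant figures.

77.8 MiB = 7.41959e-5 TiB and 31.9 MB = 2.90129e-5 TiB.
7.41959e-5 + 2.90129e-5 ≈ 0.000103 TiB.

0.000103 TiB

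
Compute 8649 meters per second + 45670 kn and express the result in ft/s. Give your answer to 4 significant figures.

8649 m/s = 28376.0 ft/s and 45670 kn = 77082.3 ft/s.
28376.0 + 77082.3 ≈ 105500 ft/s.

105500 ft/s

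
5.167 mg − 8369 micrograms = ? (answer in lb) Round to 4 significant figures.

-7.059e-6 lb

5.167 mg = 1.13913e-5 lb and 8369 μg = 1.84505e-5 lb.
1.13913e-5 − 1.84505e-5 ≈ -7.059e-6 lb.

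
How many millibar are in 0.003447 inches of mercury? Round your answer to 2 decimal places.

0.12 mbar

1 inch of mercury = 33.8639 mbar.
So 0.003447 × 33.8639 ≈ 0.12 mbar.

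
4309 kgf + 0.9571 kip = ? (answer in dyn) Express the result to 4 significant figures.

4.651 × 10^9 dyn

4309 kgf = 4.22569 × 10^9 dyn and 0.9571 kip = 4.25739 × 10^8 dyn.
4.22569 × 10^9 + 4.25739 × 10^8 ≈ 4.651 × 10^9 dyn.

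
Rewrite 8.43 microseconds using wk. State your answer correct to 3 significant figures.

1 microsecond = 1.65344 × 10^-12 wk.
Thus 8.43 × 1.65344 × 10^-12 ≈ 1.39 × 10^-11 wk.

1.39 × 10^-11 weeks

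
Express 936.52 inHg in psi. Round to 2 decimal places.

1 inHg = 0.491154 psi.
So 936.52 × 0.491154 ≈ 459.98 psi.

459.98 psi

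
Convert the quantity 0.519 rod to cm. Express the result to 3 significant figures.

261 cm

1 rod = 502.920 cm.
Thus 0.519 × 502.920 ≈ 261 cm.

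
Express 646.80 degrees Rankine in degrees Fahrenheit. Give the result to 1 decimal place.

187.1 degrees Fahrenheit

°R = °F + 459.67.
Applying the formula gives 187.1 °F.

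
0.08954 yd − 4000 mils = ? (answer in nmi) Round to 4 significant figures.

-1.065e-5 nautical miles

0.08954 yd = 4.42092e-5 nmi and 4000 mil = 5.48596e-5 nmi.
4.42092e-5 − 5.48596e-5 ≈ -1.065e-5 nmi.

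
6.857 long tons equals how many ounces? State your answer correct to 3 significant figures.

1 long ton = 35840.0 ounces.
So 6.857 × 35840.0 ≈ 246000 oz.

246000 ounces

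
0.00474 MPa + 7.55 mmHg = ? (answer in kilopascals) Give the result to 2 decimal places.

5.75 kPa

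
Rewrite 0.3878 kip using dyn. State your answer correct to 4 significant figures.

1 kip = 4.44822e+8 dyn.
0.3878 × 4.44822e+8 ≈ 1.725e+8 dyn.

1.725e+8 dyn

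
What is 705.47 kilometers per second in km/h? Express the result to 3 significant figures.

1 kilometer per second = 3600.00 km/h.
Thus 705.47 × 3600.00 ≈ 2.54e+6 km/h.

2.54e+6 kilometers per hour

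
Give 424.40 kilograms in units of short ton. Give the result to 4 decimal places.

0.4678 short ton

1 kilogram = 0.00110231 short ton.
424.40 × 0.00110231 ≈ 0.4678 short ton.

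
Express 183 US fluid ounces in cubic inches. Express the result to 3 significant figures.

330 cubic inches

1 US fl oz = 1.80469 cubic inches.
Thus 183 × 1.80469 ≈ 330 in³.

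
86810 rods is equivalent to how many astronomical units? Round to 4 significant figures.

2.918e-6 au

1 rod = 3.36181e-11 au.
Thus 86810 × 3.36181e-11 ≈ 2.918e-6 au.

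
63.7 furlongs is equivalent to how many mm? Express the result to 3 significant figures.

1 furlong = 201168 mm.
So 63.7 × 201168 ≈ 1.28 × 10^7 mm.

1.28 × 10^7 millimeters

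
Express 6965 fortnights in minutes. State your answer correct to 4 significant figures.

1 fortnight = 20160.0 min.
Thus 6965 × 20160.0 ≈ 1.404 × 10^8 min.

1.404 × 10^8 min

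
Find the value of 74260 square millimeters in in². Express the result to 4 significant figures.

115.1 in²

1 square millimeter = 0.00155000 square inches.
Then 74260 × 0.00155000 ≈ 115.1 in².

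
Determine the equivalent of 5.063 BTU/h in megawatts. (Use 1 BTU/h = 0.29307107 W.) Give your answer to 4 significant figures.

1 BTU/h = 2.93071e-7 MW.
5.063 × 2.93071e-7 ≈ 1.484e-6 MW.

1.484e-6 megawatts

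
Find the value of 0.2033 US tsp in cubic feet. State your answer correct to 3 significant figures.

1 US tsp = 0.000174063 ft³.
Thus 0.2033 × 0.000174063 ≈ 3.54 × 10^-5 ft³.

3.54 × 10^-5 ft³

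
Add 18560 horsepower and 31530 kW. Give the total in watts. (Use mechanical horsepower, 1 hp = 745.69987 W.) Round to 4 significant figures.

4.537 × 10^7 W

18560 hp = 1.38402 × 10^7 W and 31530 kW = 3.15300 × 10^7 W.
1.38402 × 10^7 + 3.15300 × 10^7 ≈ 4.537 × 10^7 W.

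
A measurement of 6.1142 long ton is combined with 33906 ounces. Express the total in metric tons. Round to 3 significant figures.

7.17 metric tons

6.1142 long ton = 6.21231 t and 33906 oz = 0.961219 t.
6.21231 + 0.961219 ≈ 7.17 t.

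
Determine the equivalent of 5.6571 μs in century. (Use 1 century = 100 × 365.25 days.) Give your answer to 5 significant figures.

1 μs = 3.16881 × 10^-16 century.
Thus 5.6571 × 3.16881 × 10^-16 ≈ 1.7926 × 10^-15 century.

1.7926 × 10^-15 centuries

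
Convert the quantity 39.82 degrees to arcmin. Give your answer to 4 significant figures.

2389 arcminutes

1 ° = 60.0000 arcmin.
39.82 × 60.0000 ≈ 2389 arcmin.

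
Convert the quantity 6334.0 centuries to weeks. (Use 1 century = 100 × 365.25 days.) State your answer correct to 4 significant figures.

3.305e+7 wk

1 century = 5217.86 weeks.
6334.0 × 5217.86 ≈ 3.305e+7 wk.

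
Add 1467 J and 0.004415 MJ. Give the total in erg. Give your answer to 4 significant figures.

1467 J = 1.46700e+10 erg and 0.004415 MJ = 4.41500e+10 erg.
1.46700e+10 + 4.41500e+10 ≈ 5.882e+10 erg.

5.882e+10 erg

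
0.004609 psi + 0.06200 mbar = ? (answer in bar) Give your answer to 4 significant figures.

0.004609 psi = 0.000317779 bar and 0.06200 mbar = 6.20000 × 10^-5 bar.
0.000317779 + 6.20000 × 10^-5 ≈ 0.0003798 bar.

0.0003798 bar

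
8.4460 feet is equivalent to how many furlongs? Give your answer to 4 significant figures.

0.01280 furlong

1 foot = 0.00151515 furlong.
Then 8.4460 × 0.00151515 ≈ 0.01280 furlong.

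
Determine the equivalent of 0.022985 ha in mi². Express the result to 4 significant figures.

8.875 × 10^-5 mi²

1 hectare = 0.00386102 mi².
So 0.022985 × 0.00386102 ≈ 8.875 × 10^-5 mi².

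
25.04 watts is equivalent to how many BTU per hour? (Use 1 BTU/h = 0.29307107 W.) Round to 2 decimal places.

85.44 BTU/h

1 watt = 3.41214 BTU/h.
Then 25.04 × 3.41214 ≈ 85.44 BTU/h.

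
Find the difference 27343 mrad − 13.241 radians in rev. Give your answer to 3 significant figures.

2.24 rev

27343 mrad = 4.35177 rev and 13.241 rad = 2.10737 rev.
4.35177 − 2.10737 ≈ 2.24 rev.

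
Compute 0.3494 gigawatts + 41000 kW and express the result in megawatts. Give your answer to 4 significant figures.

0.3494 GW = 349.400 MW and 41000 kW = 41.0000 MW.
349.400 + 41.0000 ≈ 390.4 MW.

390.4 MW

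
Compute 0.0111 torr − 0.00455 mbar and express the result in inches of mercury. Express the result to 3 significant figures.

0.0111 torr = 0.000437008 inHg and 0.00455 mbar = 0.000134361 inHg.
0.000437008 − 0.000134361 ≈ 0.000303 inHg.

0.000303 inHg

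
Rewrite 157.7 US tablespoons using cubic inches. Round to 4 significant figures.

142.3 cubic inches

1 US tablespoon = 0.902344 in³.
Then 157.7 × 0.902344 ≈ 142.3 in³.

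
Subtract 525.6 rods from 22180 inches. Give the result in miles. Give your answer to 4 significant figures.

-1.292 mi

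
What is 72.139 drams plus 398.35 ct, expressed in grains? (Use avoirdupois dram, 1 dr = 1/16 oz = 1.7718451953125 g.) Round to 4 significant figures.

3202 gr

72.139 dr = 1972.55 gr and 398.35 ct = 1229.50 gr.
1972.55 + 1229.50 ≈ 3202 gr.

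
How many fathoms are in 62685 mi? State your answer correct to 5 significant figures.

5.5163e+7 fathoms

1 mile = 880.000 fathom.
So 62685 × 880.000 ≈ 5.5163e+7 fathom.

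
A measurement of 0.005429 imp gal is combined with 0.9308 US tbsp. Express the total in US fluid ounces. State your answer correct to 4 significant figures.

1.300 US fluid ounces

0.005429 imp gal = 0.834555 US fl oz and 0.9308 US tbsp = 0.465400 US fl oz.
0.834555 + 0.465400 ≈ 1.300 US fl oz.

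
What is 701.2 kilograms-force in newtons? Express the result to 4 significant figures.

6876 N

1 kgf = 9.80665 N.
701.2 × 9.80665 ≈ 6876 N.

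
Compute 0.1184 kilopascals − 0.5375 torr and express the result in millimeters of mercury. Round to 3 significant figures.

0.351 mmHg

0.1184 kPa = 0.888073 mmHg and 0.5375 torr = 0.537500 mmHg.
0.888073 − 0.537500 ≈ 0.351 mmHg.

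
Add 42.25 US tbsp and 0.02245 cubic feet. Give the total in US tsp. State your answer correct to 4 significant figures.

255.7 US teaspoons

42.25 US tbsp = 126.750 US tsp and 0.02245 ft³ = 128.976 US tsp.
126.750 + 128.976 ≈ 255.7 US tsp.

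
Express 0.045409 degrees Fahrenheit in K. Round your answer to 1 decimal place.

255.4 K

K = (°F + 459.67) × 5/9.
Applying the formula gives 255.4 K.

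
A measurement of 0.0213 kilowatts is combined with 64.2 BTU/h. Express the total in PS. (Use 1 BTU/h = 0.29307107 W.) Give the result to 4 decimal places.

0.0545 PS

0.0213 kW = 0.0289599 PS and 64.2 BTU/h = 0.0255815 PS.
0.0289599 + 0.0255815 ≈ 0.0545 PS.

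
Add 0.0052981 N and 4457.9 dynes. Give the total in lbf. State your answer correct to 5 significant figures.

0.011213 lbf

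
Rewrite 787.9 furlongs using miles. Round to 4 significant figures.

98.49 miles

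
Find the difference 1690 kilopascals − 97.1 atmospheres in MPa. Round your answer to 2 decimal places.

-8.15 megapascals

1690 kPa = 1.69000 MPa and 97.1 atm = 9.83866 MPa.
1.69000 − 9.83866 ≈ -8.15 MPa.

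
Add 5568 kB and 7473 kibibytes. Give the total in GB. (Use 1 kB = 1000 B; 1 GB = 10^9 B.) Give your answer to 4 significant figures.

5568 kB = 0.00556800 GB and 7473 KiB = 0.00765235 GB.
0.00556800 + 0.00765235 ≈ 0.01322 GB.

0.01322 gigabytes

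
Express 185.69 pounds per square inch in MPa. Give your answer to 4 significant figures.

1.280 MPa

1 psi = 0.00689476 megapascals.
185.69 × 0.00689476 ≈ 1.280 MPa.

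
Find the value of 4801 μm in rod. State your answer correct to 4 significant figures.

0.0009546 rod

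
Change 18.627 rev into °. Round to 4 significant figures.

1 rev = 360.000 degrees.
Then 18.627 × 360.000 ≈ 6706 °.

6706 °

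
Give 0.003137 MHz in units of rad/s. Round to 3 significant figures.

19700 radians per second

1 megahertz = 6.28319 × 10^6 radians per second.
0.003137 × 6.28319 × 10^6 ≈ 19700 rad/s.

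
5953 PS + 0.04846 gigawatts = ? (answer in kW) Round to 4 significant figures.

5953 PS = 4378.42 kW and 0.04846 GW = 48460.0 kW.
4378.42 + 48460.0 ≈ 52840 kW.

52840 kW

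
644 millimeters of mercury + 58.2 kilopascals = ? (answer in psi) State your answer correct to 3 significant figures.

20.9 pounds per square inch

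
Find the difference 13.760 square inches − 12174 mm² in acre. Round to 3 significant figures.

-8.15e-7 acres

13.760 in² = 2.19365e-6 acre and 12174 mm² = 3.00826e-6 acre.
2.19365e-6 − 3.00826e-6 ≈ -8.15e-7 acre.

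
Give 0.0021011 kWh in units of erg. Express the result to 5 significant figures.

7.5640e+10 erg

1 kilowatt-hour = 3.60000e+13 erg.
So 0.0021011 × 3.60000e+13 ≈ 7.5640e+10 erg.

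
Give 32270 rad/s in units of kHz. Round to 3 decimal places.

5.136 kHz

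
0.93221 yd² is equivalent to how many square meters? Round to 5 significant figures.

0.77945 m²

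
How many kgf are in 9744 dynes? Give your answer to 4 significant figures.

0.009936 kilograms-force

1 dyne = 1.01972 × 10^-6 kgf.
Then 9744 × 1.01972 × 10^-6 ≈ 0.009936 kgf.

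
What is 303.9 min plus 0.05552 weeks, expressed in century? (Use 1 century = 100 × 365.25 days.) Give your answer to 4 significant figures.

303.9 min = 5.77801 × 10^-6 century and 0.05552 wk = 1.06404 × 10^-5 century.
5.77801 × 10^-6 + 1.06404 × 10^-5 ≈ 1.642 × 10^-5 century.

1.642 × 10^-5 centuries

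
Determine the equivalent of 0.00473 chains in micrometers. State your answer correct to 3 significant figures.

1 chain = 2.01168e+7 micrometers.
So 0.00473 × 2.01168e+7 ≈ 95200 μm.

95200 μm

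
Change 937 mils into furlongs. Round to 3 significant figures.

1 mil = 1.26263 × 10^-7 furlongs.
Then 937 × 1.26263 × 10^-7 ≈ 0.000118 furlong.

0.000118 furlongs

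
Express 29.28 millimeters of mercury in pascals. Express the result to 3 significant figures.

1 millimeter of mercury = 133.322 Pa.
Then 29.28 × 133.322 ≈ 3900 Pa.

3900 Pa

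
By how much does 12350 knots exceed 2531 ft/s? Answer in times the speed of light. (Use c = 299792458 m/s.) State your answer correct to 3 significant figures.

1.86e-5 c

12350 kn = 2.11926e-5 c and 2531 ft/s = 2.57328e-6 c.
2.11926e-5 − 2.57328e-6 ≈ 1.86e-5 c.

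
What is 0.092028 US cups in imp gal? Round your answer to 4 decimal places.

1 US cup = 0.0520421 imp gal.
0.092028 × 0.0520421 ≈ 0.0048 imp gal.

0.0048 imp gal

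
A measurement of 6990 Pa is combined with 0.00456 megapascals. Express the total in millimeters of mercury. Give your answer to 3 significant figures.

6990 Pa = 52.4293 mmHg and 0.00456 MPa = 34.2028 mmHg.
52.4293 + 34.2028 ≈ 86.6 mmHg.

86.6 millimeters of mercury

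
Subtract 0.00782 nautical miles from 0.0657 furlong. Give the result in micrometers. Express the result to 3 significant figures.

-1.27 × 10^6 micrometers

0.0657 furlong = 1.32167 × 10^7 μm and 0.00782 nmi = 1.44826 × 10^7 μm.
1.32167 × 10^7 − 1.44826 × 10^7 ≈ -1.27 × 10^6 μm.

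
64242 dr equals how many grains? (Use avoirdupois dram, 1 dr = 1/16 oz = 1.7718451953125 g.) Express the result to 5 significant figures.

1 dram = 27.34375 gr.
Then 64242 × 27.34375 ≈ 1.7566e+6 gr.

1.7566e+6 gr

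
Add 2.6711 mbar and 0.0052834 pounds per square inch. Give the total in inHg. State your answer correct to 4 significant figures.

0.08963 inches of mercury

2.6711 mbar = 0.0788775 inHg and 0.0052834 psi = 0.0107571 inHg.
0.0788775 + 0.0107571 ≈ 0.08963 inHg.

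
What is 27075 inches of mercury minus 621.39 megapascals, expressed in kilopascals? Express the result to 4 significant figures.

-529700 kilopascals

27075 inHg = 91686.5 kPa and 621.39 MPa = 621390 kPa.
91686.5 − 621390 ≈ -529700 kPa.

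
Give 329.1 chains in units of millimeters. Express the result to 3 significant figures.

6.62e+6 millimeters

1 chain = 20116.8 mm.
Then 329.1 × 20116.8 ≈ 6.62e+6 mm.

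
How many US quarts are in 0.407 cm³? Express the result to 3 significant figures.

1 cm³ = 0.00105669 US quarts.
Thus 0.407 × 0.00105669 ≈ 0.000430 US qt.

0.000430 US qt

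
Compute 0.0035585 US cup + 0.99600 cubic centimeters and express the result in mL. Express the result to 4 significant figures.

0.0035585 US cup = 0.841899 mL and 0.99600 cm³ = 0.996000 mL.
0.841899 + 0.996000 ≈ 1.838 mL.

1.838 mL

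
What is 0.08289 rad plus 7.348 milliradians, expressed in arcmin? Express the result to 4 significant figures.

310.2 arcmin

0.08289 rad = 284.955 arcmin and 7.348 mrad = 25.2606 arcmin.
284.955 + 25.2606 ≈ 310.2 arcmin.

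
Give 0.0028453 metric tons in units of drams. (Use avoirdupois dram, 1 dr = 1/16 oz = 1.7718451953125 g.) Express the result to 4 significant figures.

1 t = 564383 drams.
So 0.0028453 × 564383 ≈ 1606 dr.

1606 drams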